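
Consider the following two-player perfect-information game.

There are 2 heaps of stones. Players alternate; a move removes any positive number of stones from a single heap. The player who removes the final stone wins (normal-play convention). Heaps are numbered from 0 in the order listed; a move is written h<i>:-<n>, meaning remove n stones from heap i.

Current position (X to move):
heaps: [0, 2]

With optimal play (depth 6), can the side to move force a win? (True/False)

X winning at [(0,2)]: True

[(0,2)] X move#1: h1:-1:-1/(0,1), h1:-2:+1/(0,0)*
[(0,0)] end (terminal -1, O#2); searched (0,2) to 6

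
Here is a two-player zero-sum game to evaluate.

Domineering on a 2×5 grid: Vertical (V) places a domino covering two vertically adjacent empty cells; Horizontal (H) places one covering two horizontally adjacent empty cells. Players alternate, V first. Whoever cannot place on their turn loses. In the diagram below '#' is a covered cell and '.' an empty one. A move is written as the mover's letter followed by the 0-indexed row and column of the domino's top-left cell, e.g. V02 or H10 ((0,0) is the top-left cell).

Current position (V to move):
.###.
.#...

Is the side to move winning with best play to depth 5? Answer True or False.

ply 1, V at .###./.#... | V00=-1→####./##...; V04=+1→.####/.#..#*
ply 2, H at .####/.#..# | H12=-1→.####/.####*
ply 3, V at .####/.#### | V00=+1→#####/#####*
ply 4: #####/##### is terminal -1 (H); from .###./.#... depth 5

V winning at [.###./.#...]: True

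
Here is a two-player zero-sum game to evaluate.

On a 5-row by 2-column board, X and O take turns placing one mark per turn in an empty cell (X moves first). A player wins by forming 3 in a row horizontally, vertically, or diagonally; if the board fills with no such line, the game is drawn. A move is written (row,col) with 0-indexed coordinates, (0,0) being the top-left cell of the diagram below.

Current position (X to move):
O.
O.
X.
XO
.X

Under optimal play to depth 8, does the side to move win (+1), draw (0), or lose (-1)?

[O./O./X./XO/.X] X move#1: (0,1):+0/OX/O./X./XO/.X, (1,1):+0/O./OX/X./XO/.X, (2,1):+0/O./O./XX/XO/.X, (4,0):+1/O./O./X./XO/XX*
[O./O./X./XO/XX] end (terminal -1, O#2); searched O./O./X./XO/.X to 8

value(O./O./X./XO/.X, X) = +1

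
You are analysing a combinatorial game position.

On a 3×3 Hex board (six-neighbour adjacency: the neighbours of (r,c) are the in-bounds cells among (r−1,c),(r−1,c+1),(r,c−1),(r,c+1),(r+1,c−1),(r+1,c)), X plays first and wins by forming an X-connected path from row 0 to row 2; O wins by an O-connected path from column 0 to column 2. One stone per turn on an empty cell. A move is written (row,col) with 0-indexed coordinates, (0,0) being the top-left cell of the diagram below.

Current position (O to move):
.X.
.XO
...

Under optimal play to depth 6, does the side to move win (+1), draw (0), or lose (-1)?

value(.X./.XO/..., O) = -1

[.X./.XO/...] O move#1: (0,0):-1/OX./.XO/...*, (0,2):-1/.XO/.XO/..., (1,0):-1/.X./OXO/..., (2,0):-1/.X./.XO/O.., (2,1):-1/.X./.XO/.O., (2,2):-1/.X./.XO/..O
[OX./.XO/...] X move#2: (0,2):+1/OXX/.XO/...*, (1,0):+1/OX./XXO/..., (2,0):+1/OX./.XO/X.., (2,1):+1/OX./.XO/.X., (2,2):+1/OX./.XO/..X
[OXX/.XO/...] O move#3: (1,0):-1/OXX/OXO/...*, (2,0):-1/OXX/.XO/O.., (2,1):-1/OXX/.XO/.O., (2,2):-1/OXX/.XO/..O
[OXX/OXO/...] X move#4: (2,0):+1/OXX/OXO/X..*, (2,1):+1/OXX/OXO/.X., (2,2):+1/OXX/OXO/..X
[OXX/OXO/X..] end (terminal -1, O#5); searched .X./.XO/... to 6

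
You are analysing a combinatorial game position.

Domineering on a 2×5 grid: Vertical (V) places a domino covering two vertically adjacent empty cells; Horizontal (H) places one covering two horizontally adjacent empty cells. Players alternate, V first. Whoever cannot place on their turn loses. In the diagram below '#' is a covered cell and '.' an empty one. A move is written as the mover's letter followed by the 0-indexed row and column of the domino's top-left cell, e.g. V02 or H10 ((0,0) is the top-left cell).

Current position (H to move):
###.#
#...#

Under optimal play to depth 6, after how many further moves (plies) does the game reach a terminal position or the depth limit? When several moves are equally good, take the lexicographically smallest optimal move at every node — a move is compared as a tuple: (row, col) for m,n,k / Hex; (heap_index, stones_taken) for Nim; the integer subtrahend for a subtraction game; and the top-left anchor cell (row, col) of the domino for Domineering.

PV length from [###.#/#...#]: 1 ply

p1 H@[###.#/#...#]: H11[###.#/###.#]-1 H12[###.#/#.###]+1*
p2 V@[###.#/#.###] terminal -1; root [###.#/#...#] d6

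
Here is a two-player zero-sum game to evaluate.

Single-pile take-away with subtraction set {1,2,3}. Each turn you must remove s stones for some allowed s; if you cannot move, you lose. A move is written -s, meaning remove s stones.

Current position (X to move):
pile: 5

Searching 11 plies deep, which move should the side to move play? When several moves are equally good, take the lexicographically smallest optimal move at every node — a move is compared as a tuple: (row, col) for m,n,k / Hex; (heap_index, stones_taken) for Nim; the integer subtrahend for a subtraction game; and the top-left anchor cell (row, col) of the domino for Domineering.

X's best at [5]: -1

[5] X move#1: -1:+1/4*, -2:-1/3, -3:-1/2
[4] O move#2: -1:-1/3*, -2:-1/2, -3:-1/1
[3] X move#3: -1:-1/2, -2:-1/1, -3:+1/0*
[0] end (terminal -1, O#4); searched 5 to 11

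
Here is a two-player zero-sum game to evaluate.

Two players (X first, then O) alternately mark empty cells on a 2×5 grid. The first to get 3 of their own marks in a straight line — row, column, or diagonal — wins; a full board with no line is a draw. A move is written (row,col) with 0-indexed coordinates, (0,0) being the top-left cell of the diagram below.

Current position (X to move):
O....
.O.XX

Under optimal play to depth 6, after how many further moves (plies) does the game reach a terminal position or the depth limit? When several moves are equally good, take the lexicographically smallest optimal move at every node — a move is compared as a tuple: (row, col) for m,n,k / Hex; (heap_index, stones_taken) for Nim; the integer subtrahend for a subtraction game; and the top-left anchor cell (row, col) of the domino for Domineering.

p1 X@[O..../.O.XX]: (0,1)[OX.../.O.XX]+0 (0,2)[O.X../.O.XX]+0 (0,3)[O..X./.O.XX]+0 (0,4)[O...X/.O.XX]+0 (1,0)[O..../XO.XX]+0 (1,2)[O..../.OXXX]+1*
p2 O@[O..../.OXXX] terminal -1; root [O..../.O.XX] d6

PV length from [O..../.O.XX]: 1 ply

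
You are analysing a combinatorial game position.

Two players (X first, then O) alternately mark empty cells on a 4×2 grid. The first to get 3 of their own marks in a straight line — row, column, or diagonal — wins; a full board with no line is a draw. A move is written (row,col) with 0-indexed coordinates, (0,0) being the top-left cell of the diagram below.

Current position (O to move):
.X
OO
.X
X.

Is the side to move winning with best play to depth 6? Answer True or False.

[.X/OO/.X/X.] O move#1: (0,0):+0/OX/OO/.X/X.*, (2,0):+0/.X/OO/OX/X., (3,1):+0/.X/OO/.X/XO
[OX/OO/.X/X.] X move#2: (2,0):+0/OX/OO/XX/X.*, (3,1):-1/OX/OO/.X/XX
[OX/OO/XX/X.] O move#3: (3,1):+0/OX/OO/XX/XO*
[OX/OO/XX/XO] end (terminal +0, X#4); searched .X/OO/.X/X. to 6

O winning at [.X/OO/.X/X.]: False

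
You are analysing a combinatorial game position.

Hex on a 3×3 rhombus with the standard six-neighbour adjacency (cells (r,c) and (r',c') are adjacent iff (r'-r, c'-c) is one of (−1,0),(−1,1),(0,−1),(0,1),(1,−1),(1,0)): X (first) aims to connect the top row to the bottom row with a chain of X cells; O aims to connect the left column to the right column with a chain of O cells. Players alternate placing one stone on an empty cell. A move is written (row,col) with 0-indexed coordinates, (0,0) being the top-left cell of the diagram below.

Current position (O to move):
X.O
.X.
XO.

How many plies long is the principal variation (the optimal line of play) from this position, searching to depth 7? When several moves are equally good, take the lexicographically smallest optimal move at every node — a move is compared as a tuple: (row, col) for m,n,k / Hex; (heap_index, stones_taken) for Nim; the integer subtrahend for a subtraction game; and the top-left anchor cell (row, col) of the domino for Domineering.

p1 O@[X.O/.X./XO.]: (0,1)[XOO/.X./XO.]-1* (1,0)[X.O/OX./XO.]-1 (1,2)[X.O/.XO/XO.]-1 (2,2)[X.O/.X./XOO]-1
p2 X@[XOO/.X./XO.]: (1,0)[XOO/XX./XO.]+1* (1,2)[XOO/.XX/XO.]-1 (2,2)[XOO/.X./XOX]-1
p3 O@[XOO/XX./XO.] terminal -1; root [X.O/.X./XO.] d7

PV length from [X.O/.X./XO.]: 2 plies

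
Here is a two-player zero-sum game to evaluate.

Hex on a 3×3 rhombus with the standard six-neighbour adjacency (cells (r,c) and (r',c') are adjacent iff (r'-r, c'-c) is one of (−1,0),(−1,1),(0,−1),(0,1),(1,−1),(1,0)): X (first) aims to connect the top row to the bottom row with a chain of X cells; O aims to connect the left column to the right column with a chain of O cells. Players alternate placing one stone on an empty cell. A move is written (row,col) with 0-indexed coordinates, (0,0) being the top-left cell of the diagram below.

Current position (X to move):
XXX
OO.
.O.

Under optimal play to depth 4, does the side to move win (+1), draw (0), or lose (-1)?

[XXX/OO./.O.] X move#1: (1,2):-1/XXX/OOX/.O.*, (2,0):-1/XXX/OO./XO., (2,2):-1/XXX/OO./.OX
[XXX/OOX/.O.] O move#2: (2,0):-1/XXX/OOX/OO., (2,2):+1/XXX/OOX/.OO*
[XXX/OOX/.OO] end (terminal -1, X#3); searched XXX/OO./.O. to 4

value(XXX/OO./.O., X) = -1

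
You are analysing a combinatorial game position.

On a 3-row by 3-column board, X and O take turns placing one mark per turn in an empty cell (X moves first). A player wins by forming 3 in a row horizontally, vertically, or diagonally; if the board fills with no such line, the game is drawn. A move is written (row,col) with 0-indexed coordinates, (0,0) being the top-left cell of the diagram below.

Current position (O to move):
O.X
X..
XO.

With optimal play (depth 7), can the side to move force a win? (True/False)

O winning at [O.X/X../XO.]: True

p1 O@[O.X/X../XO.]: (0,1)[OOX/X../XO.]-1 (1,1)[O.X/XO./XO.]+1* (1,2)[O.X/X.O/XO.]-1 (2,2)[O.X/X../XOO]-1
p2 X@[O.X/XO./XO.]: (0,1)[OXX/XO./XO.]-1* (1,2)[O.X/XOX/XO.]-1 (2,2)[O.X/XO./XOX]-1
p3 O@[OXX/XO./XO.]: (1,2)[OXX/XOO/XO.]+0 (2,2)[OXX/XO./XOO]+1*
p4 X@[OXX/XO./XOO] terminal -1; root [O.X/X../XO.] d7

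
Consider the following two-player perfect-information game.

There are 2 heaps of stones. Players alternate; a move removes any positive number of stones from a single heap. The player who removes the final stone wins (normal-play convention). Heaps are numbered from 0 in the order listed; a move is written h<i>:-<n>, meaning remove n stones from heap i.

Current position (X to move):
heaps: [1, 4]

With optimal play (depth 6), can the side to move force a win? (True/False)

X winning at [(1,4)]: True

p1 X@[(1,4)]: h0:-1[(0,4)]-1 h1:-1[(1,3)]-1 h1:-2[(1,2)]-1 h1:-3[(1,1)]+1* h1:-4[(1,0)]-1
p2 O@[(1,1)]: h0:-1[(0,1)]-1* h1:-1[(1,0)]-1
p3 X@[(0,1)]: h1:-1[(0,0)]+1*
p4 O@[(0,0)] terminal -1; root [(1,4)] d6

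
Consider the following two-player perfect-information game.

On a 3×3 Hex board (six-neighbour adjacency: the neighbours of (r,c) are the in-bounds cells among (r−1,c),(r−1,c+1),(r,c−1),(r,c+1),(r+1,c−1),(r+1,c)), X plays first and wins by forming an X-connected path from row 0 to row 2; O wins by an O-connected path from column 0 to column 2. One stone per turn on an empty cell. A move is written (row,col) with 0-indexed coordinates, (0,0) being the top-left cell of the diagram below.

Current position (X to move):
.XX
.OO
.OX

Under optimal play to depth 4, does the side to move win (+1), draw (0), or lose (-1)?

p1 X@[.XX/.OO/.OX]: (0,0)[XXX/.OO/.OX]-1* (1,0)[.XX/XOO/.OX]-1 (2,0)[.XX/.OO/XOX]-1
p2 O@[XXX/.OO/.OX]: (1,0)[XXX/OOO/.OX]+1* (2,0)[XXX/.OO/OOX]+1
p3 X@[XXX/OOO/.OX] terminal -1; root [.XX/.OO/.OX] d4

value(.XX/.OO/.OX, X) = -1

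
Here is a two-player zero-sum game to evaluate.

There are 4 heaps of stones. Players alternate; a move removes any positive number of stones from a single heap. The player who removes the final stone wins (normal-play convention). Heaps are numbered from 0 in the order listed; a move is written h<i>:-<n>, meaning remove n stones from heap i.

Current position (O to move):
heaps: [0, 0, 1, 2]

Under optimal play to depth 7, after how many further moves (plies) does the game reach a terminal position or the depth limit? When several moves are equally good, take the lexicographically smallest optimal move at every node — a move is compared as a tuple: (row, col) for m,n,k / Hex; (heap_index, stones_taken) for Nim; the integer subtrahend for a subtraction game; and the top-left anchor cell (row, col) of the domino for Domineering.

PV length from [(0,0,1,2)]: 3 plies

[(0,0,1,2)] O move#1: h2:-1:-1/(0,0,0,2), h3:-1:+1/(0,0,1,1)*, h3:-2:-1/(0,0,1,0)
[(0,0,1,1)] X move#2: h2:-1:-1/(0,0,0,1)*, h3:-1:-1/(0,0,1,0)
[(0,0,0,1)] O move#3: h3:-1:+1/(0,0,0,0)*
[(0,0,0,0)] end (terminal -1, X#4); searched (0,0,1,2) to 7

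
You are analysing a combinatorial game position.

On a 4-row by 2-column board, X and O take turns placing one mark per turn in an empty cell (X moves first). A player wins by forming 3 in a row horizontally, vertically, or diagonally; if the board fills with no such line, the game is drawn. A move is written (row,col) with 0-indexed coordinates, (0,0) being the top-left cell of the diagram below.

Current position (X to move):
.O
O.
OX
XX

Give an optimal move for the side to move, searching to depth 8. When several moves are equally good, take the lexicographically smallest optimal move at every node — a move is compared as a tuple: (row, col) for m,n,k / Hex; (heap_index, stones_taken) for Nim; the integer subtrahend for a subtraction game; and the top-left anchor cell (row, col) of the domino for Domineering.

[.O/O./OX/XX] X move#1: (0,0):+0/XO/O./OX/XX, (1,1):+1/.O/OX/OX/XX*
[.O/OX/OX/XX] end (terminal -1, O#2); searched .O/O./OX/XX to 8

X's best at [.O/O./OX/XX]: (1,1)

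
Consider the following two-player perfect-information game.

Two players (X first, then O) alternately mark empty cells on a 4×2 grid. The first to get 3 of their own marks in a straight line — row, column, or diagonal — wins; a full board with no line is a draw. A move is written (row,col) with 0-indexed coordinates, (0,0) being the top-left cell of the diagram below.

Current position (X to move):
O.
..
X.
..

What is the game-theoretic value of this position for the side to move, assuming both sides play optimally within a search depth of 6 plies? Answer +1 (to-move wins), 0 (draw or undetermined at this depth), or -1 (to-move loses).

p1 X@[O./../X./..]: (0,1)[OX/../X./..]+0* (1,0)[O./X./X./..]+0 (1,1)[O./.X/X./..]+0 (2,1)[O./../XX/..]+0 (3,0)[O./../X./X.]+0 (3,1)[O./../X./.X]+0
p2 O@[OX/../X./..]: (1,0)[OX/O./X./..]+0* (1,1)[OX/.O/X./..]+0 (2,1)[OX/../XO/..]+0 (3,0)[OX/../X./O.]+0 (3,1)[OX/../X./.O]+0
p3 X@[OX/O./X./..]: (1,1)[OX/OX/X./..]+0* (2,1)[OX/O./XX/..]+0 (3,0)[OX/O./X./X.]+0 (3,1)[OX/O./X./.X]+0
p4 O@[OX/OX/X./..]: (2,1)[OX/OX/XO/..]+0* (3,0)[OX/OX/X./O.]-1 (3,1)[OX/OX/X./.O]-1
p5 X@[OX/OX/XO/..]: (3,0)[OX/OX/XO/X.]+0* (3,1)[OX/OX/XO/.X]+0
p6 O@[OX/OX/XO/X.]: (3,1)[OX/OX/XO/XO]+0*
p7 X@[OX/OX/XO/XO] terminal +0; root [O./../X./..] d6

value(O./../X./.., X) = 0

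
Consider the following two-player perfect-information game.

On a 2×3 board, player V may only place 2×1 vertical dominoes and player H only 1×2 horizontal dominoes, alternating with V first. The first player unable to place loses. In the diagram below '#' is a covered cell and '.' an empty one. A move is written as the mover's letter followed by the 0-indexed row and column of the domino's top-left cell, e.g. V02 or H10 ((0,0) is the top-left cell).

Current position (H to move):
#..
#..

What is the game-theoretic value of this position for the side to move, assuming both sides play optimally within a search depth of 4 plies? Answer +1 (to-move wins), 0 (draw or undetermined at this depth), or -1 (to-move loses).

ply 1, H at #../#.. | H01=+1→###/#..*; H11=+1→#../###
ply 2: ###/#.. is terminal -1 (V); from #../#.. depth 4

value(#../#.., H) = +1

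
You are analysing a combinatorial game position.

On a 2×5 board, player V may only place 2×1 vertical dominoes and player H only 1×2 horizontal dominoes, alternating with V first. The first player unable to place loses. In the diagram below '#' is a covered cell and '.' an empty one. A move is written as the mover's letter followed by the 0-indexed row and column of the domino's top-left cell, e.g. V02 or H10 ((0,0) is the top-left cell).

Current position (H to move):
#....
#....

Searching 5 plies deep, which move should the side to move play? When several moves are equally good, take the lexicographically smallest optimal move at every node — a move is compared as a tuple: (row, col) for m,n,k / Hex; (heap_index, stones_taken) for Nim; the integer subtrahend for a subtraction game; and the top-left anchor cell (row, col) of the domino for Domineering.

H's best at [#..../#....]: H02

p1 H@[#..../#....]: H01[###../#....]-1 H02[#.##./#....]+1* H03[#..##/#....]-1 H11[#..../###..]-1 H12[#..../#.##.]+1 H13[#..../#..##]-1
p2 V@[#.##./#....]: V01[####./##...]-1* V04[#.###/#...#]-1
p3 H@[####./##...]: H12[####./####.]-1 H13[####./##.##]+1*
p4 V@[####./##.##] terminal -1; root [#..../#....] d5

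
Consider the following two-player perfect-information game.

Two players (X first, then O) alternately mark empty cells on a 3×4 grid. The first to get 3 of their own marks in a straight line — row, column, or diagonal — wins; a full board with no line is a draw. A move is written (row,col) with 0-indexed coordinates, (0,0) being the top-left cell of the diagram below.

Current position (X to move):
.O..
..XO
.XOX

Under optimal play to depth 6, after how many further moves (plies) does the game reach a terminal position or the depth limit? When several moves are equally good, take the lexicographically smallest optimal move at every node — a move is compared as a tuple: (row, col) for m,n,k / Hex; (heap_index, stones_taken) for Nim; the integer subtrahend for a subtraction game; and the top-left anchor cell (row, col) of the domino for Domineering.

PV length from [.O../..XO/.XOX]: 3 plies

[.O../..XO/.XOX] X move#1: (0,0):+0/XO../..XO/.XOX, (0,2):+1/.OX./..XO/.XOX*, (0,3):+1/.O.X/..XO/.XOX, (1,0):+1/.O../X.XO/.XOX, (1,1):+1/.O../.XXO/.XOX, (2,0):+0/.O../..XO/XXOX
[.OX./..XO/.XOX] O move#2: (0,0):-1/OOX./..XO/.XOX*, (0,3):-1/.OXO/..XO/.XOX, (1,0):-1/.OX./O.XO/.XOX, (1,1):-1/.OX./.OXO/.XOX, (2,0):-1/.OX./..XO/OXOX
[OOX./..XO/.XOX] X move#3: (0,3):+1/OOXX/..XO/.XOX*, (1,0):-1/OOX./X.XO/.XOX, (1,1):+1/OOX./.XXO/.XOX, (2,0):-1/OOX./..XO/XXOX
[OOXX/..XO/.XOX] end (terminal -1, O#4); searched .O../..XO/.XOX to 6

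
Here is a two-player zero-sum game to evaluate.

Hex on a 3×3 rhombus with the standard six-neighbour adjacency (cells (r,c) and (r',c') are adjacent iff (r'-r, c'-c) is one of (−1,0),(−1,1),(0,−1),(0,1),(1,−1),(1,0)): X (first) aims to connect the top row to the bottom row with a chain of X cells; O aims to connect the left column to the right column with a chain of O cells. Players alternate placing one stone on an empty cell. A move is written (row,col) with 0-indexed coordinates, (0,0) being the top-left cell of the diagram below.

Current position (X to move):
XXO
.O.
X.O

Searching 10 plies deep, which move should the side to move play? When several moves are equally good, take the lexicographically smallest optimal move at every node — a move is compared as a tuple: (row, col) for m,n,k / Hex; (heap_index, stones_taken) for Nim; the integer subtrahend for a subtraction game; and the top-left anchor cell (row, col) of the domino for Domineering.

[XXO/.O./X.O] X move#1: (1,0):+1/XXO/XO./X.O*, (1,2):-1/XXO/.OX/X.O, (2,1):-1/XXO/.O./XXO
[XXO/XO./X.O] end (terminal -1, O#2); searched XXO/.O./X.O to 10

X's best at [XXO/.O./X.O]: (1,0)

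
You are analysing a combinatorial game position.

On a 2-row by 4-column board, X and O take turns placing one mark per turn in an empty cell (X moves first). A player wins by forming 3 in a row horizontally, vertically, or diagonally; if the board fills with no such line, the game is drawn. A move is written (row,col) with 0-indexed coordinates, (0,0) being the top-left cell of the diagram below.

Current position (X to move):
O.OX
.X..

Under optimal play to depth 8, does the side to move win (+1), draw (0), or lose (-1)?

ply 1, X at O.OX/.X.. | (0,1)=+0→OXOX/.X..*; (1,0)=-1→O.OX/XX..; (1,2)=-1→O.OX/.XX.; (1,3)=-1→O.OX/.X.X
ply 2, O at OXOX/.X.. | (1,0)=+0→OXOX/OX..*; (1,2)=+0→OXOX/.XO.; (1,3)=+0→OXOX/.X.O
ply 3, X at OXOX/OX.. | (1,2)=+0→OXOX/OXX.*; (1,3)=+0→OXOX/OX.X
ply 4, O at OXOX/OXX. | (1,3)=+0→OXOX/OXXO*
ply 5: OXOX/OXXO is terminal +0 (X); from O.OX/.X.. depth 8

value(O.OX/.X.., X) = 0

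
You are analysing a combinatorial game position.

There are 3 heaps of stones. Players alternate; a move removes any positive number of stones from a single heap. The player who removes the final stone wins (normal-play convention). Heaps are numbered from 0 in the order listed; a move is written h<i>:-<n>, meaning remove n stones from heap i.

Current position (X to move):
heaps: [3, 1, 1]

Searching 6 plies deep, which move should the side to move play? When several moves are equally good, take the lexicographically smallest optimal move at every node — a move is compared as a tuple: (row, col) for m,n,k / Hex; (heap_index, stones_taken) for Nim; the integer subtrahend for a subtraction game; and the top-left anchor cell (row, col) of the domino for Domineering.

[(3,1,1)] X move#1: h0:-1:-1/(2,1,1), h0:-2:-1/(1,1,1), h0:-3:+1/(0,1,1)*, h1:-1:-1/(3,0,1), h2:-1:-1/(3,1,0)
[(0,1,1)] O move#2: h1:-1:-1/(0,0,1)*, h2:-1:-1/(0,1,0)
[(0,0,1)] X move#3: h2:-1:+1/(0,0,0)*
[(0,0,0)] end (terminal -1, O#4); searched (3,1,1) to 6

X's best at [(3,1,1)]: h0:-3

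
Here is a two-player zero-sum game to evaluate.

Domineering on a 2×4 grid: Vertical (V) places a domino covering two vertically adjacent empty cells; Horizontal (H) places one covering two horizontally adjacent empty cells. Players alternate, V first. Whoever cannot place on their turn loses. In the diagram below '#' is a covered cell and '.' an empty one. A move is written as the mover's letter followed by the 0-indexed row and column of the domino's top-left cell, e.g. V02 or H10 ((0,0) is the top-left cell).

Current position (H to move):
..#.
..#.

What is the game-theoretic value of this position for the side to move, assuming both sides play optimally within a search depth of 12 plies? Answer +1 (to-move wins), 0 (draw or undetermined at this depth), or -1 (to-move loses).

value(..#./..#., H) = +1

ply 1, H at ..#./..#. | H00=+1→###./..#.*; H10=+1→..#./###.
ply 2, V at ###./..#. | V03=-1→####/..##*
ply 3, H at ####/..## | H10=+1→####/####*
ply 4: ####/#### is terminal -1 (V); from ..#./..#. depth 12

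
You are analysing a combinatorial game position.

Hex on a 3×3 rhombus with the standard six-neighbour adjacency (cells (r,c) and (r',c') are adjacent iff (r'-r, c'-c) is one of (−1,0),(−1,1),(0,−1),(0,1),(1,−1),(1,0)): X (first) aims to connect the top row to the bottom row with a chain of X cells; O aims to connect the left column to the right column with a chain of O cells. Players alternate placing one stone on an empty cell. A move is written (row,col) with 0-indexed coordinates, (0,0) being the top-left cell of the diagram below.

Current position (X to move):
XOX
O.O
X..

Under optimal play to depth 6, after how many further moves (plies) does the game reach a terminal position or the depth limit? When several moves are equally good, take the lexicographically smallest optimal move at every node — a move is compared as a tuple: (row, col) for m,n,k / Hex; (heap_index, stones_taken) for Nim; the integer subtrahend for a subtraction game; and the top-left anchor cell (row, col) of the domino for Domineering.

ply 1, X at XOX/O.O/X.. | (1,1)=+1→XOX/OXO/X..*; (2,1)=-1→XOX/O.O/XX.; (2,2)=-1→XOX/O.O/X.X
ply 2: XOX/OXO/X.. is terminal -1 (O); from XOX/O.O/X.. depth 6

PV length from [XOX/O.O/X..]: 1 ply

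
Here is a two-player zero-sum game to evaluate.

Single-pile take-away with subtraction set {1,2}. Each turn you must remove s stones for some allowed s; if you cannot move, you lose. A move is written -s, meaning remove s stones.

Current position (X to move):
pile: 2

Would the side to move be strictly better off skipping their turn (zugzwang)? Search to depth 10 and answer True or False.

zugzwang(2, X) = False

[2] X move#1: -1:-1/1, -2:+1/0*
[0] end (terminal -1, O#2); searched 2 to 10
if X skipped the turn, O would face:
~ [2] O move#1: -1:-1/1, -2:+1/0*
~ [0] end (terminal -1, X#2); searched 2 to 10
compare (X): move=+1 vs pass=-1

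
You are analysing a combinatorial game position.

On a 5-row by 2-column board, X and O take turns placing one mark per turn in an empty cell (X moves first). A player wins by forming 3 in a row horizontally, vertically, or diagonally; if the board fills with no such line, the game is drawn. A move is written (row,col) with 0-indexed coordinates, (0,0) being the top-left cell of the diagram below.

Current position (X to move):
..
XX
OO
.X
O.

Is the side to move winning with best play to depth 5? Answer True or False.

p1 X@[../XX/OO/.X/O.]: (0,0)[X./XX/OO/.X/O.]-1 (0,1)[.X/XX/OO/.X/O.]-1 (3,0)[../XX/OO/XX/O.]+0* (4,1)[../XX/OO/.X/OX]-1
p2 O@[../XX/OO/XX/O.]: (0,0)[O./XX/OO/XX/O.]+0* (0,1)[.O/XX/OO/XX/O.]+0 (4,1)[../XX/OO/XX/OO]+0
p3 X@[O./XX/OO/XX/O.]: (0,1)[OX/XX/OO/XX/O.]+0* (4,1)[O./XX/OO/XX/OX]+0
p4 O@[OX/XX/OO/XX/O.]: (4,1)[OX/XX/OO/XX/OO]+0*
p5 X@[OX/XX/OO/XX/OO] terminal +0; root [../XX/OO/.X/O.] d5

X winning at [../XX/OO/.X/O.]: False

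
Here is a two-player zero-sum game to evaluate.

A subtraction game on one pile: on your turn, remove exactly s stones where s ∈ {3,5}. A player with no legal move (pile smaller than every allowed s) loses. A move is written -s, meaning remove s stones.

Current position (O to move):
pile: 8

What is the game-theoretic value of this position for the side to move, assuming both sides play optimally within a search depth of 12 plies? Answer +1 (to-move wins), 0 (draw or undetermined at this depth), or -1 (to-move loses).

[8] O move#1: -3:-1/5*, -5:-1/3
[5] X move#2: -3:+1/2*, -5:+1/0
[2] end (terminal -1, O#3); searched 8 to 12

value(8, O) = -1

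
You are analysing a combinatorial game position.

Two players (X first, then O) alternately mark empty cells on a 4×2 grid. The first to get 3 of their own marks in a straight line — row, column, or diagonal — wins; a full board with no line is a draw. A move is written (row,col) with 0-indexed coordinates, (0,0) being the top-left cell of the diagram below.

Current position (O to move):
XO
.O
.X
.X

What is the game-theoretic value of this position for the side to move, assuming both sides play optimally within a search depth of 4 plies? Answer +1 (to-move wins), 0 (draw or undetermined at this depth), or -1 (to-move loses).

value(XO/.O/.X/.X, O) = 0

p1 O@[XO/.O/.X/.X]: (1,0)[XO/OO/.X/.X]+0* (2,0)[XO/.O/OX/.X]+0 (3,0)[XO/.O/.X/OX]+0
p2 X@[XO/OO/.X/.X]: (2,0)[XO/OO/XX/.X]+0* (3,0)[XO/OO/.X/XX]+0
p3 O@[XO/OO/XX/.X]: (3,0)[XO/OO/XX/OX]+0*
p4 X@[XO/OO/XX/OX] terminal +0; root [XO/.O/.X/.X] d4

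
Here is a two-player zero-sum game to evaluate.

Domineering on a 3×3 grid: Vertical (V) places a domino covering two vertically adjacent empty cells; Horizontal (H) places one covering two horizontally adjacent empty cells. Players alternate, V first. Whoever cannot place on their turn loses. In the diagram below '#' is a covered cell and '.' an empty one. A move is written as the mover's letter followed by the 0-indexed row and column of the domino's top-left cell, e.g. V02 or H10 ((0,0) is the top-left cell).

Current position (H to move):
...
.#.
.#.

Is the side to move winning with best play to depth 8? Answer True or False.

[.../.#./.#.] H move#1: H00:-1/##./.#./.#.*, H01:-1/.##/.#./.#.
[##./.#./.#.] V move#2: V02:+1/###/.##/.#.*, V10:+1/##./##./##., V12:+1/##./.##/.##
[###/.##/.#.] end (terminal -1, H#3); searched .../.#./.#. to 8

H winning at [.../.#./.#.]: False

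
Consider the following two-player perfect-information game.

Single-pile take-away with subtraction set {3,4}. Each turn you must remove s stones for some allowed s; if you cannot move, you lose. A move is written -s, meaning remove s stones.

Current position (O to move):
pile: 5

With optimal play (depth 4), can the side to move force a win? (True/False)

O winning at [5]: True

p1 O@[5]: -3[2]+1* -4[1]+1
p2 X@[2] terminal -1; root [5] d4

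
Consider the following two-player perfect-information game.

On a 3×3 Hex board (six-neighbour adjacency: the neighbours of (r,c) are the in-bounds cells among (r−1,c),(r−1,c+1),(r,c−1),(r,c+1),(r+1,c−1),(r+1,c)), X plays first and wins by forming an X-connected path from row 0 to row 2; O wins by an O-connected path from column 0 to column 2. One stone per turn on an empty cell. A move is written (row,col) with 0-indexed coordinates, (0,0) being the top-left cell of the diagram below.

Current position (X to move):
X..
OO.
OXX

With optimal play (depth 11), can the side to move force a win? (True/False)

X winning at [X../OO./OXX]: False

ply 1, X at X../OO./OXX | (0,1)=-1→XX./OO./OXX*; (0,2)=-1→X.X/OO./OXX; (1,2)=-1→X../OOX/OXX
ply 2, O at XX./OO./OXX | (0,2)=+1→XXO/OO./OXX*; (1,2)=+1→XX./OOO/OXX
ply 3: XXO/OO./OXX is terminal -1 (X); from X../OO./OXX depth 11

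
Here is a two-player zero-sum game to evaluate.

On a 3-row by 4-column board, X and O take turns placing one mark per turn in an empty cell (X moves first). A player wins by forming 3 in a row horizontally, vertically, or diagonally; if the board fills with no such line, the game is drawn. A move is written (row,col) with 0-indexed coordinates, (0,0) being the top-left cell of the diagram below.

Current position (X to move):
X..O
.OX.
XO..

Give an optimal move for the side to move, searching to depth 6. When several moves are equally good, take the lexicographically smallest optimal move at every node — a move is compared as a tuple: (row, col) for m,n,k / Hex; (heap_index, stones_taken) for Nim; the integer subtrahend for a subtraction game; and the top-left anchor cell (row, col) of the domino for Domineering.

ply 1, X at X..O/.OX./XO.. | (0,1)=+1→XX.O/.OX./XO..*; (0,2)=-1→X.XO/.OX./XO..; (1,0)=+1→X..O/XOX./XO..; (1,3)=-1→X..O/.OXX/XO..; (2,2)=-1→X..O/.OX./XOX.; (2,3)=-1→X..O/.OX./XO.X
ply 2, O at XX.O/.OX./XO.. | (0,2)=-1→XXOO/.OX./XO..*; (1,0)=-1→XX.O/OOX./XO..; (1,3)=-1→XX.O/.OXO/XO..; (2,2)=-1→XX.O/.OX./XOO.; (2,3)=-1→XX.O/.OX./XO.O
ply 3, X at XXOO/.OX./XO.. | (1,0)=+1→XXOO/XOX./XO..*; (1,3)=+1→XXOO/.OXX/XO..; (2,2)=+1→XXOO/.OX./XOX.; (2,3)=+1→XXOO/.OX./XO.X
ply 4: XXOO/XOX./XO.. is terminal -1 (O); from X..O/.OX./XO.. depth 6

X's best at [X..O/.OX./XO..]: (0,1)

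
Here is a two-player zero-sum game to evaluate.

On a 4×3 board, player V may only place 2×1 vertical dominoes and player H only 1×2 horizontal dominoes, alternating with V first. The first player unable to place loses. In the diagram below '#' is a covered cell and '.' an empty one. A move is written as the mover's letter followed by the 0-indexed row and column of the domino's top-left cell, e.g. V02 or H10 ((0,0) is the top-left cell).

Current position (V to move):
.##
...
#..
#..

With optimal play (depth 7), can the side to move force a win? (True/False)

V winning at [.##/.../#../#..]: True

ply 1, V at .##/.../#../#.. | V00=-1→###/#../#../#..; V11=+1→.##/.#./##./#..*; V12=+1→.##/..#/#.#/#..; V21=+1→.##/.../##./##.; V22=+1→.##/.../#.#/#.#
ply 2, H at .##/.#./##./#.. | H31=-1→.##/.#./##./###*
ply 3, V at .##/.#./##./### | V00=+1→###/##./##./###*; V12=+1→.##/.##/###/###
ply 4: ###/##./##./### is terminal -1 (H); from .##/.../#../#.. depth 7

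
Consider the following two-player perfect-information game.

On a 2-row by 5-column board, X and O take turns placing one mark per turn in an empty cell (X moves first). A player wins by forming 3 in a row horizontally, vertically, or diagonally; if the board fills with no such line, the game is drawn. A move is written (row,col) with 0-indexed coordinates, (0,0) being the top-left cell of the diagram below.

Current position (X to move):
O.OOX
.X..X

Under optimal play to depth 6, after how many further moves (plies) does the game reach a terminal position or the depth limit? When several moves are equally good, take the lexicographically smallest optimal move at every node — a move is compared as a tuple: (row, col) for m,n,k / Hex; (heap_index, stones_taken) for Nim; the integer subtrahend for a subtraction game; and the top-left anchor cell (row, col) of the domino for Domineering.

ply 1, X at O.OOX/.X..X | (0,1)=+0→OXOOX/.X..X*; (1,0)=-1→O.OOX/XX..X; (1,2)=-1→O.OOX/.XX.X; (1,3)=-1→O.OOX/.X.XX
ply 2, O at OXOOX/.X..X | (1,0)=+0→OXOOX/OX..X*; (1,2)=+0→OXOOX/.XO.X; (1,3)=+0→OXOOX/.X.OX
ply 3, X at OXOOX/OX..X | (1,2)=+0→OXOOX/OXX.X*; (1,3)=+0→OXOOX/OX.XX
ply 4, O at OXOOX/OXX.X | (1,3)=+0→OXOOX/OXXOX*
ply 5: OXOOX/OXXOX is terminal +0 (X); from O.OOX/.X..X depth 6

PV length from [O.OOX/.X..X]: 4 plies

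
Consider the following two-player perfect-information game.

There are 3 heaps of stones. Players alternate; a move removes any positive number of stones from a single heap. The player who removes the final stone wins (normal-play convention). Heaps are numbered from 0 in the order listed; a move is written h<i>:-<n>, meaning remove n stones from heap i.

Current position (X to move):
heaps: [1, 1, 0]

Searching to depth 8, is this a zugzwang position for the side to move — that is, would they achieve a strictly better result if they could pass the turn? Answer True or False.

zugzwang((1,1,0), X) = True

[(1,1,0)] X move#1: h0:-1:-1/(0,1,0)*, h1:-1:-1/(1,0,0)
[(0,1,0)] O move#2: h1:-1:+1/(0,0,0)*
[(0,0,0)] end (terminal -1, X#3); searched (1,1,0) to 8
pass branch (O moves first from the same position):
  | [(1,1,0)] O move#1: h0:-1:-1/(0,1,0)*, h1:-1:-1/(1,0,0)
  | [(0,1,0)] X move#2: h1:-1:+1/(0,0,0)*
  | [(0,0,0)] end (terminal -1, O#3); searched (1,1,0) to 8
X moving scores -1; X passing scores +1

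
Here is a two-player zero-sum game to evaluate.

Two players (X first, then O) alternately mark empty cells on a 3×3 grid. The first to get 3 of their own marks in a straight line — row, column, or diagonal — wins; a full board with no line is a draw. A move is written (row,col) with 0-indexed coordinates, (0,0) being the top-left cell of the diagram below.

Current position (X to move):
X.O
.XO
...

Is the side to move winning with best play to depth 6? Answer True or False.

p1 X@[X.O/.XO/...]: (0,1)[XXO/.XO/...]-1 (1,0)[X.O/XXO/...]-1 (2,0)[X.O/.XO/X..]-1 (2,1)[X.O/.XO/.X.]-1 (2,2)[X.O/.XO/..X]+1*
p2 O@[X.O/.XO/..X] terminal -1; root [X.O/.XO/...] d6

X winning at [X.O/.XO/...]: True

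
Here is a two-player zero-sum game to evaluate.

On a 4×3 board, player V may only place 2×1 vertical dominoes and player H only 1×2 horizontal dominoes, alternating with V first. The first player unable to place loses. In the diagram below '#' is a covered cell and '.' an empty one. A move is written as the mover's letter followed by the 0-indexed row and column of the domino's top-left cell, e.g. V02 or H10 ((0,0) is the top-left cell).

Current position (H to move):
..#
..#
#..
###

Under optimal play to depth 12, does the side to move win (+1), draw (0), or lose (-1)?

value(..#/..#/#../###, H) = +1

p1 H@[..#/..#/#../###]: H00[###/..#/#../###]-1 H10[..#/###/#../###]+1* H21[..#/..#/###/###]-1
p2 V@[..#/###/#../###] terminal -1; root [..#/..#/#../###] d12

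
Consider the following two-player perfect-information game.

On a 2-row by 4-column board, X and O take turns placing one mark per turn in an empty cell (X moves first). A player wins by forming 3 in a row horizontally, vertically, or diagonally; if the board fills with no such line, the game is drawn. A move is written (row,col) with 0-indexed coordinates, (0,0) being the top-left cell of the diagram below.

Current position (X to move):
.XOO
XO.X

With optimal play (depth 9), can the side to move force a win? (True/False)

X winning at [.XOO/XO.X]: False

p1 X@[.XOO/XO.X]: (0,0)[XXOO/XO.X]+0* (1,2)[.XOO/XOXX]+0
p2 O@[XXOO/XO.X]: (1,2)[XXOO/XOOX]+0*
p3 X@[XXOO/XOOX] terminal +0; root [.XOO/XO.X] d9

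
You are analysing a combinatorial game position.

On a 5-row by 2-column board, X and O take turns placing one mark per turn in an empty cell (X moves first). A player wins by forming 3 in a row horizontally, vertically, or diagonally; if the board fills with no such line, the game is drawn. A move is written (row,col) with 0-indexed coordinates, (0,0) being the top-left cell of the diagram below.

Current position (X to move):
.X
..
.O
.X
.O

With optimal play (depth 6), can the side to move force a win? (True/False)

X winning at [.X/../.O/.X/.O]: False

[.X/../.O/.X/.O] X move#1: (0,0):+0/XX/../.O/.X/.O*, (1,0):+0/.X/X./.O/.X/.O, (1,1):+0/.X/.X/.O/.X/.O, (2,0):+0/.X/../XO/.X/.O, (3,0):+0/.X/../.O/XX/.O, (4,0):+0/.X/../.O/.X/XO
[XX/../.O/.X/.O] O move#2: (1,0):+0/XX/O./.O/.X/.O*, (1,1):+0/XX/.O/.O/.X/.O, (2,0):+0/XX/../OO/.X/.O, (3,0):+0/XX/../.O/OX/.O, (4,0):+0/XX/../.O/.X/OO
[XX/O./.O/.X/.O] X move#3: (1,1):+0/XX/OX/.O/.X/.O*, (2,0):+0/XX/O./XO/.X/.O, (3,0):+0/XX/O./.O/XX/.O, (4,0):+0/XX/O./.O/.X/XO
[XX/OX/.O/.X/.O] O move#4: (2,0):+0/XX/OX/OO/.X/.O*, (3,0):+0/XX/OX/.O/OX/.O, (4,0):+0/XX/OX/.O/.X/OO
[XX/OX/OO/.X/.O] X move#5: (3,0):+0/XX/OX/OO/XX/.O*, (4,0):-1/XX/OX/OO/.X/XO
[XX/OX/OO/XX/.O] O move#6: (4,0):+0/XX/OX/OO/XX/OO*
[XX/OX/OO/XX/OO] end (terminal +0, X#7); searched .X/../.O/.X/.O to 6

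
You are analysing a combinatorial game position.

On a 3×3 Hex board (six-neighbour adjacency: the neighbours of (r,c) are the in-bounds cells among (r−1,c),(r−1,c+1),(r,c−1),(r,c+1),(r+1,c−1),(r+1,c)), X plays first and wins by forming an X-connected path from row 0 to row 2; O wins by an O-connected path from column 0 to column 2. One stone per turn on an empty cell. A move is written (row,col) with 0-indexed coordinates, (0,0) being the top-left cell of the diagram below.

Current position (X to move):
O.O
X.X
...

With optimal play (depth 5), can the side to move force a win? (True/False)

ply 1, X at O.O/X.X/... | (0,1)=+1→OXO/X.X/...*; (1,1)=-1→O.O/XXX/...; (2,0)=-1→O.O/X.X/X..; (2,1)=-1→O.O/X.X/.X.; (2,2)=-1→O.O/X.X/..X
ply 2, O at OXO/X.X/... | (1,1)=-1→OXO/XOX/...*; (2,0)=-1→OXO/X.X/O..; (2,1)=-1→OXO/X.X/.O.; (2,2)=-1→OXO/X.X/..O
ply 3, X at OXO/XOX/... | (2,0)=+1→OXO/XOX/X..*; (2,1)=-1→OXO/XOX/.X.; (2,2)=-1→OXO/XOX/..X
ply 4: OXO/XOX/X.. is terminal -1 (O); from O.O/X.X/... depth 5

X winning at [O.O/X.X/...]: True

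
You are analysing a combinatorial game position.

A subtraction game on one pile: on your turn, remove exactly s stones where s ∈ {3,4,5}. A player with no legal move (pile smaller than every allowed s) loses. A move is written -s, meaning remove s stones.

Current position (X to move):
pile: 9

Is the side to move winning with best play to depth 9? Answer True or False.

p1 X@[9]: -3[6]-1* -4[5]-1 -5[4]-1
p2 O@[6]: -3[3]-1 -4[2]+1* -5[1]+1
p3 X@[2] terminal -1; root [9] d9

X winning at [9]: False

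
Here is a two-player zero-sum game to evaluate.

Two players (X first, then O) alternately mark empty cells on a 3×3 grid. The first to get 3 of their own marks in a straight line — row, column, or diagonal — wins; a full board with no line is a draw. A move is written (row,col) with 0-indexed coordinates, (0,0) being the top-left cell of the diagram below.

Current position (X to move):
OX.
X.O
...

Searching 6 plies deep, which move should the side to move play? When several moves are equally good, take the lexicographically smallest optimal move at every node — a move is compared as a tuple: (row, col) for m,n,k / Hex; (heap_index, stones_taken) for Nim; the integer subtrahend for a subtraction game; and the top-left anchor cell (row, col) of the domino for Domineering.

X's best at [OX./X.O/...]: (0,2)

[OX./X.O/...] X move#1: (0,2):+0/OXX/X.O/...*, (1,1):+0/OX./XXO/..., (2,0):-1/OX./X.O/X.., (2,1):+0/OX./X.O/.X., (2,2):+0/OX./X.O/..X
[OXX/X.O/...] O move#2: (1,1):+0/OXX/XOO/...*, (2,0):+0/OXX/X.O/O.., (2,1):+0/OXX/X.O/.O., (2,2):-1/OXX/X.O/..O
[OXX/XOO/...] X move#3: (2,0):-1/OXX/XOO/X.., (2,1):-1/OXX/XOO/.X., (2,2):+0/OXX/XOO/..X*
[OXX/XOO/..X] O move#4: (2,0):+0/OXX/XOO/O.X*, (2,1):+0/OXX/XOO/.OX
[OXX/XOO/O.X] X move#5: (2,1):+0/OXX/XOO/OXX*
[OXX/XOO/OXX] end (terminal +0, O#6); searched OX./X.O/... to 6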